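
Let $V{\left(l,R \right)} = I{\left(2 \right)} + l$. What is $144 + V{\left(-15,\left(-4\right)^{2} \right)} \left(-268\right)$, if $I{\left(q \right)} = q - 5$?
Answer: $4968$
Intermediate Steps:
$I{\left(q \right)} = -5 + q$
$V{\left(l,R \right)} = -3 + l$ ($V{\left(l,R \right)} = \left(-5 + 2\right) + l = -3 + l$)
$144 + V{\left(-15,\left(-4\right)^{2} \right)} \left(-268\right) = 144 + \left(-3 - 15\right) \left(-268\right) = 144 - -4824 = 144 + 4824 = 4968$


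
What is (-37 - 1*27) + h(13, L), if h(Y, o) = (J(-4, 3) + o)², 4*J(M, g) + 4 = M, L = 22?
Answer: 336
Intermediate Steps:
J(M, g) = -1 + M/4
h(Y, o) = (-2 + o)² (h(Y, o) = ((-1 + (¼)*(-4)) + o)² = ((-1 - 1) + o)² = (-2 + o)²)
(-37 - 1*27) + h(13, L) = (-37 - 1*27) + (-2 + 22)² = (-37 - 27) + 20² = -64 + 400 = 336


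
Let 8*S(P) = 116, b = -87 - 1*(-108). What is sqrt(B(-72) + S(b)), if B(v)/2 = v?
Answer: I*sqrt(518)/2 ≈ 11.38*I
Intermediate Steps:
B(v) = 2*v
b = 21 (b = -87 + 108 = 21)
S(P) = 29/2 (S(P) = (1/8)*116 = 29/2)
sqrt(B(-72) + S(b)) = sqrt(2*(-72) + 29/2) = sqrt(-144 + 29/2) = sqrt(-259/2) = I*sqrt(518)/2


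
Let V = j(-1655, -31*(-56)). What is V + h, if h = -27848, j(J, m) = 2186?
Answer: -25662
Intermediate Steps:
V = 2186
V + h = 2186 - 27848 = -25662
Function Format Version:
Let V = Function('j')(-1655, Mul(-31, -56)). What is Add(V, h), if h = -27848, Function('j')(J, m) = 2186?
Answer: -25662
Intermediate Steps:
V = 2186
Add(V, h) = Add(2186, -27848) = -25662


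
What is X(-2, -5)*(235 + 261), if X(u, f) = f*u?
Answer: 4960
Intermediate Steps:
X(-2, -5)*(235 + 261) = (-5*(-2))*(235 + 261) = 10*496 = 4960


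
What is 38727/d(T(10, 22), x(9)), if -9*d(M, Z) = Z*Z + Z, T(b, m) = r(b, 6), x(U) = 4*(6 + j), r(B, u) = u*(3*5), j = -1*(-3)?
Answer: -38727/148 ≈ -261.67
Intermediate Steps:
j = 3
r(B, u) = 15*u (r(B, u) = u*15 = 15*u)
x(U) = 36 (x(U) = 4*(6 + 3) = 4*9 = 36)
T(b, m) = 90 (T(b, m) = 15*6 = 90)
d(M, Z) = -Z/9 - Z**2/9 (d(M, Z) = -(Z*Z + Z)/9 = -(Z**2 + Z)/9 = -(Z + Z**2)/9 = -Z/9 - Z**2/9)
38727/d(T(10, 22), x(9)) = 38727/((-1/9*36*(1 + 36))) = 38727/((-1/9*36*37)) = 38727/(-148) = 38727*(-1/148) = -38727/148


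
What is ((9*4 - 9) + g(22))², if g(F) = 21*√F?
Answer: 10431 + 1134*√22 ≈ 15750.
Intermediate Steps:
((9*4 - 9) + g(22))² = ((9*4 - 9) + 21*√22)² = ((36 - 9) + 21*√22)² = (27 + 21*√22)²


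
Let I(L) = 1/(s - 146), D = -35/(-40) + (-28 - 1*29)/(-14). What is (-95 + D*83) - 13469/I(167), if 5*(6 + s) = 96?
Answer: 500919651/280 ≈ 1.7890e+6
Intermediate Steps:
s = 66/5 (s = -6 + (⅕)*96 = -6 + 96/5 = 66/5 ≈ 13.200)
D = 277/56 (D = -35*(-1/40) + (-28 - 29)*(-1/14) = 7/8 - 57*(-1/14) = 7/8 + 57/14 = 277/56 ≈ 4.9464)
I(L) = -5/664 (I(L) = 1/(66/5 - 146) = 1/(-664/5) = -5/664)
(-95 + D*83) - 13469/I(167) = (-95 + (277/56)*83) - 13469/(-5/664) = (-95 + 22991/56) - 13469*(-664/5) = 17671/56 + 8943416/5 = 500919651/280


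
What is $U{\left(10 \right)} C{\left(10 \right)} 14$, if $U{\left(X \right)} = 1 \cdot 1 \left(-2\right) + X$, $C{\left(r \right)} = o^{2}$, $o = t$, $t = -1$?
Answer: $112$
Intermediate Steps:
$o = -1$
$C{\left(r \right)} = 1$ ($C{\left(r \right)} = \left(-1\right)^{2} = 1$)
$U{\left(X \right)} = -2 + X$ ($U{\left(X \right)} = 1 \left(-2\right) + X = -2 + X$)
$U{\left(10 \right)} C{\left(10 \right)} 14 = \left(-2 + 10\right) 1 \cdot 14 = 8 \cdot 1 \cdot 14 = 8 \cdot 14 = 112$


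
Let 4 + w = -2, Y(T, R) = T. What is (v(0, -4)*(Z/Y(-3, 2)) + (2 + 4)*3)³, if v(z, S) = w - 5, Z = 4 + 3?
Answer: 2248091/27 ≈ 83263.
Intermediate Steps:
Z = 7
w = -6 (w = -4 - 2 = -6)
v(z, S) = -11 (v(z, S) = -6 - 5 = -11)
(v(0, -4)*(Z/Y(-3, 2)) + (2 + 4)*3)³ = (-77/(-3) + (2 + 4)*3)³ = (-77*(-1)/3 + 6*3)³ = (-11*(-7/3) + 18)³ = (77/3 + 18)³ = (131/3)³ = 2248091/27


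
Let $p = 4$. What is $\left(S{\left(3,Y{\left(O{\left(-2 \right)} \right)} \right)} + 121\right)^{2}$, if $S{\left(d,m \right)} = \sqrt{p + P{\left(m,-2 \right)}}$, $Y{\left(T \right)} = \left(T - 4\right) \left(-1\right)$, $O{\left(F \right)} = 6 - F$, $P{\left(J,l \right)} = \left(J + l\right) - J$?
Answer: $\left(121 + \sqrt{2}\right)^{2} \approx 14985.0$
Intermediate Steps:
$P{\left(J,l \right)} = l$
$Y{\left(T \right)} = 4 - T$ ($Y{\left(T \right)} = \left(-4 + T\right) \left(-1\right) = 4 - T$)
$S{\left(d,m \right)} = \sqrt{2}$ ($S{\left(d,m \right)} = \sqrt{4 - 2} = \sqrt{2}$)
$\left(S{\left(3,Y{\left(O{\left(-2 \right)} \right)} \right)} + 121\right)^{2} = \left(\sqrt{2} + 121\right)^{2} = \left(121 + \sqrt{2}\right)^{2}$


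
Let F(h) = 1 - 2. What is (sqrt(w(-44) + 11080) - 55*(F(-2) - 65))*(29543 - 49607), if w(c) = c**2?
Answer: -72832320 - 40128*sqrt(3254) ≈ -7.5121e+7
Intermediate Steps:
F(h) = -1
(sqrt(w(-44) + 11080) - 55*(F(-2) - 65))*(29543 - 49607) = (sqrt((-44)**2 + 11080) - 55*(-1 - 65))*(29543 - 49607) = (sqrt(1936 + 11080) - 55*(-66))*(-20064) = (sqrt(13016) + 3630)*(-20064) = (2*sqrt(3254) + 3630)*(-20064) = (3630 + 2*sqrt(3254))*(-20064) = -72832320 - 40128*sqrt(3254)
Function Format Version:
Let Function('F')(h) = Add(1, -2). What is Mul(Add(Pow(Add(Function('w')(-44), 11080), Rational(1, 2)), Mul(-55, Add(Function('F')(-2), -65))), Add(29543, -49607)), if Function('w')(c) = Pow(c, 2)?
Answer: Add(-72832320, Mul(-40128, Pow(3254, Rational(1, 2)))) ≈ -7.5121e+7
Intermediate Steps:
Function('F')(h) = -1
Mul(Add(Pow(Add(Function('w')(-44), 11080), Rational(1, 2)), Mul(-55, Add(Function('F')(-2), -65))), Add(29543, -49607)) = Mul(Add(Pow(Add(Pow(-44, 2), 11080), Rational(1, 2)), Mul(-55, Add(-1, -65))), Add(29543, -49607)) = Mul(Add(Pow(Add(1936, 11080), Rational(1, 2)), Mul(-55, -66)), -20064) = Mul(Add(Pow(13016, Rational(1, 2)), 3630), -20064) = Mul(Add(Mul(2, Pow(3254, Rational(1, 2))), 3630), -20064) = Mul(Add(3630, Mul(2, Pow(3254, Rational(1, 2)))), -20064) = Add(-72832320, Mul(-40128, Pow(3254, Rational(1, 2))))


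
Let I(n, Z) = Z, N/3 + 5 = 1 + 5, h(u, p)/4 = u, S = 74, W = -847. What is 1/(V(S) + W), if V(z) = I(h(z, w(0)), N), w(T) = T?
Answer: -1/844 ≈ -0.0011848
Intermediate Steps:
h(u, p) = 4*u
N = 3 (N = -15 + 3*(1 + 5) = -15 + 3*6 = -15 + 18 = 3)
V(z) = 3
1/(V(S) + W) = 1/(3 - 847) = 1/(-844) = -1/844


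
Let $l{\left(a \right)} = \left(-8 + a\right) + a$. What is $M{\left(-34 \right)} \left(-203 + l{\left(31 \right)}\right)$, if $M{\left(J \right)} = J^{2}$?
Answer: $-172244$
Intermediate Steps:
$l{\left(a \right)} = -8 + 2 a$
$M{\left(-34 \right)} \left(-203 + l{\left(31 \right)}\right) = \left(-34\right)^{2} \left(-203 + \left(-8 + 2 \cdot 31\right)\right) = 1156 \left(-203 + \left(-8 + 62\right)\right) = 1156 \left(-203 + 54\right) = 1156 \left(-149\right) = -172244$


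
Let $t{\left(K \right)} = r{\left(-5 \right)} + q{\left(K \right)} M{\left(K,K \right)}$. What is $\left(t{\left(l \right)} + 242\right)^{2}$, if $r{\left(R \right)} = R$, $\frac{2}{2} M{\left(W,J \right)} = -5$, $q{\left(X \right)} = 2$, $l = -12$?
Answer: $51529$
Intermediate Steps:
$M{\left(W,J \right)} = -5$
$t{\left(K \right)} = -15$ ($t{\left(K \right)} = -5 + 2 \left(-5\right) = -5 - 10 = -15$)
$\left(t{\left(l \right)} + 242\right)^{2} = \left(-15 + 242\right)^{2} = 227^{2} = 51529$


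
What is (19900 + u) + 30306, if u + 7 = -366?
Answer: 49833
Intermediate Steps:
u = -373 (u = -7 - 366 = -373)
(19900 + u) + 30306 = (19900 - 373) + 30306 = 19527 + 30306 = 49833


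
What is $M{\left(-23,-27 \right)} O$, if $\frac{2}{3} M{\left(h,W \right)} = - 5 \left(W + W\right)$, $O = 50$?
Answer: $20250$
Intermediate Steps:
$M{\left(h,W \right)} = - 15 W$ ($M{\left(h,W \right)} = \frac{3 \left(- 5 \left(W + W\right)\right)}{2} = \frac{3 \left(- 5 \cdot 2 W\right)}{2} = \frac{3 \left(- 10 W\right)}{2} = - 15 W$)
$M{\left(-23,-27 \right)} O = \left(-15\right) \left(-27\right) 50 = 405 \cdot 50 = 20250$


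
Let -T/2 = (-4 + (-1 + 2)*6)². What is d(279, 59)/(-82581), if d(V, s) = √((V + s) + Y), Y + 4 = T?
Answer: -√326/82581 ≈ -0.00021864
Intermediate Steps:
T = -8 (T = -2*(-4 + (-1 + 2)*6)² = -2*(-4 + 1*6)² = -2*(-4 + 6)² = -2*2² = -2*4 = -8)
Y = -12 (Y = -4 - 8 = -12)
d(V, s) = √(-12 + V + s) (d(V, s) = √((V + s) - 12) = √(-12 + V + s))
d(279, 59)/(-82581) = √(-12 + 279 + 59)/(-82581) = √326*(-1/82581) = -√326/82581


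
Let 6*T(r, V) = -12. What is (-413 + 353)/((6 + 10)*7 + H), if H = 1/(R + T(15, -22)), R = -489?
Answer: -29460/54991 ≈ -0.53572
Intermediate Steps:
T(r, V) = -2 (T(r, V) = (⅙)*(-12) = -2)
H = -1/491 (H = 1/(-489 - 2) = 1/(-491) = -1/491 ≈ -0.0020367)
(-413 + 353)/((6 + 10)*7 + H) = (-413 + 353)/((6 + 10)*7 - 1/491) = -60/(16*7 - 1/491) = -60/(112 - 1/491) = -60/54991/491 = -60*491/54991 = -29460/54991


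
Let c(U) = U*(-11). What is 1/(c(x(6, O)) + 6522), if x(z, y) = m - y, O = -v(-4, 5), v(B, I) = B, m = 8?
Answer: 1/6478 ≈ 0.00015437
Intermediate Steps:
O = 4 (O = -1*(-4) = 4)
x(z, y) = 8 - y
c(U) = -11*U
1/(c(x(6, O)) + 6522) = 1/(-11*(8 - 1*4) + 6522) = 1/(-11*(8 - 4) + 6522) = 1/(-11*4 + 6522) = 1/(-44 + 6522) = 1/6478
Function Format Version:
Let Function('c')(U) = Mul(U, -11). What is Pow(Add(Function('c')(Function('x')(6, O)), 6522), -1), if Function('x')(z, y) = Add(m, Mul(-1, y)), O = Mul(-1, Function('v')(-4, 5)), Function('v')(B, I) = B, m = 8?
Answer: Rational(1, 6478) ≈ 0.00015437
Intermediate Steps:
O = 4 (O = Mul(-1, -4) = 4)
Function('x')(z, y) = Add(8, Mul(-1, y))
Function('c')(U) = Mul(-11, U)
Pow(Add(Function('c')(Function('x')(6, O)), 6522), -1) = Pow(Add(Mul(-11, Add(8, Mul(-1, 4))), 6522), -1) = Pow(Add(Mul(-11, Add(8, -4)), 6522), -1) = Pow(Add(Mul(-11, 4), 6522), -1) = Pow(Add(-44, 6522), -1) = Pow(6478, -1) = Rational(1, 6478)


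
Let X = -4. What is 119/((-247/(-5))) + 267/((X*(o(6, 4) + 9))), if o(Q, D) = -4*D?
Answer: 82609/6916 ≈ 11.945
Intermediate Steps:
119/((-247/(-5))) + 267/((X*(o(6, 4) + 9))) = 119/((-247/(-5))) + 267/((-4*(-4*4 + 9))) = 119/((-247*(-⅕))) + 267/((-4*(-16 + 9))) = 119/(247/5) + 267/((-4*(-7))) = 119*(5/247) + 267/28 = 595/247 + 267*(1/28) = 595/247 + 267/28 = 82609/6916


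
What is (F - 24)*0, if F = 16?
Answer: 0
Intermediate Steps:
(F - 24)*0 = (16 - 24)*0 = -8*0 = 0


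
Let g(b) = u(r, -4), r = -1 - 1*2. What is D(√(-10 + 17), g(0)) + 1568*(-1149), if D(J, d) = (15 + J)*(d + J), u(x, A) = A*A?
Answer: -1801385 + 31*√7 ≈ -1.8013e+6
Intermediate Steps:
r = -3 (r = -1 - 2 = -3)
u(x, A) = A²
g(b) = 16 (g(b) = (-4)² = 16)
D(J, d) = (15 + J)*(J + d)
D(√(-10 + 17), g(0)) + 1568*(-1149) = ((√(-10 + 17))² + 15*√(-10 + 17) + 15*16 + √(-10 + 17)*16) + 1568*(-1149) = ((√7)² + 15*√7 + 240 + √7*16) - 1801632 = (7 + 15*√7 + 240 + 16*√7) - 1801632 = (247 + 31*√7) - 1801632 = -1801385 + 31*√7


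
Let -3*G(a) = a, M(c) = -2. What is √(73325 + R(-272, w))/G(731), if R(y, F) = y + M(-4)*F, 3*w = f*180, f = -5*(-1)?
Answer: -3*√72453/731 ≈ -1.1047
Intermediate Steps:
f = 5
w = 300 (w = (5*180)/3 = (⅓)*900 = 300)
R(y, F) = y - 2*F
G(a) = -a/3
√(73325 + R(-272, w))/G(731) = √(73325 + (-272 - 2*300))/((-⅓*731)) = √(73325 + (-272 - 600))/(-731/3) = √(73325 - 872)*(-3/731) = √72453*(-3/731) = -3*√72453/731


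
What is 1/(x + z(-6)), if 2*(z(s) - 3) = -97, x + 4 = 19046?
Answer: 2/37993 ≈ 5.2641e-5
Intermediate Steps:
x = 19042 (x = -4 + 19046 = 19042)
z(s) = -91/2 (z(s) = 3 + (½)*(-97) = 3 - 97/2 = -91/2)
1/(x + z(-6)) = 1/(19042 - 91/2) = 1/(37993/2) = 2/37993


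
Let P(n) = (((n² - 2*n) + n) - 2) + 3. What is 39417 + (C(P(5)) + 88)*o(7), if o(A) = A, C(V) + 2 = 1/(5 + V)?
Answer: 1040501/26 ≈ 40019.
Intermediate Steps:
P(n) = 1 + n² - n (P(n) = ((n² - n) - 2) + 3 = (-2 + n² - n) + 3 = 1 + n² - n)
C(V) = -2 + 1/(5 + V)
39417 + (C(P(5)) + 88)*o(7) = 39417 + ((-9 - 2*(1 + 5² - 1*5))/(5 + (1 + 5² - 1*5)) + 88)*7 = 39417 + ((-9 - 2*(1 + 25 - 5))/(5 + (1 + 25 - 5)) + 88)*7 = 39417 + ((-9 - 2*21)/(5 + 21) + 88)*7 = 39417 + ((-9 - 42)/26 + 88)*7 = 39417 + ((1/26)*(-51) + 88)*7 = 39417 + (-51/26 + 88)*7 = 39417 + (2237/26)*7 = 39417 + 15659/26 = 1040501/26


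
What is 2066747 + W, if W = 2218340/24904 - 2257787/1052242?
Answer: 3385090937140658/1637814673 ≈ 2.0668e+6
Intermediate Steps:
W = 142375161927/1637814673 (W = 2218340*(1/24904) - 2257787*1/1052242 = 554585/6226 - 2257787/1052242 = 142375161927/1637814673 ≈ 86.930)
2066747 + W = 2066747 + 142375161927/1637814673 = 3385090937140658/1637814673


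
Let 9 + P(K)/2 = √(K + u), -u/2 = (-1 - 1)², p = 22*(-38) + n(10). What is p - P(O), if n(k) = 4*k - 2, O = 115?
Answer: -780 - 2*√107 ≈ -800.69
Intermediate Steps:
n(k) = -2 + 4*k
p = -798 (p = 22*(-38) + (-2 + 4*10) = -836 + (-2 + 40) = -836 + 38 = -798)
u = -8 (u = -2*(-1 - 1)² = -2*(-2)² = -2*4 = -8)
P(K) = -18 + 2*√(-8 + K) (P(K) = -18 + 2*√(K - 8) = -18 + 2*√(-8 + K))
p - P(O) = -798 - (-18 + 2*√(-8 + 115)) = -798 - (-18 + 2*√107) = -798 + (18 - 2*√107) = -780 - 2*√107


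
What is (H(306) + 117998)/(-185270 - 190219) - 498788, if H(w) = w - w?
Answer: -187289525330/375489 ≈ -4.9879e+5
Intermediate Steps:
H(w) = 0
(H(306) + 117998)/(-185270 - 190219) - 498788 = (0 + 117998)/(-185270 - 190219) - 498788 = 117998/(-375489) - 498788 = 117998*(-1/375489) - 498788 = -117998/375489 - 498788 = -187289525330/375489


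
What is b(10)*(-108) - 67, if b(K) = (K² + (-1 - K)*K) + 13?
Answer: -391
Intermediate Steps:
b(K) = 13 + K² + K*(-1 - K) (b(K) = (K² + K*(-1 - K)) + 13 = 13 + K² + K*(-1 - K))
b(10)*(-108) - 67 = (13 - 1*10)*(-108) - 67 = (13 - 10)*(-108) - 67 = 3*(-108) - 67 = -324 - 67 = -391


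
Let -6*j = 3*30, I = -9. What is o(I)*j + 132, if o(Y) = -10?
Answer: 282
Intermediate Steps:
j = -15 (j = -30/2 = -1/6*90 = -15)
o(I)*j + 132 = -10*(-15) + 132 = 150 + 132 = 282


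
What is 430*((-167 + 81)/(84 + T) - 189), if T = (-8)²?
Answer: -3016235/37 ≈ -81520.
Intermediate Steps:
T = 64
430*((-167 + 81)/(84 + T) - 189) = 430*((-167 + 81)/(84 + 64) - 189) = 430*(-86/148 - 189) = 430*(-86*1/148 - 189) = 430*(-43/74 - 189) = 430*(-14029/74) = -3016235/37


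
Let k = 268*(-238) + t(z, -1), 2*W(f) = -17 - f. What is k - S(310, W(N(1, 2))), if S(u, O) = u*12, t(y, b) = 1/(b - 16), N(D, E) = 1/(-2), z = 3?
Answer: -1147569/17 ≈ -67504.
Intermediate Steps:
N(D, E) = -½
W(f) = -17/2 - f/2 (W(f) = (-17 - f)/2 = -17/2 - f/2)
t(y, b) = 1/(-16 + b)
S(u, O) = 12*u
k = -1084329/17 (k = 268*(-238) + 1/(-16 - 1) = -63784 + 1/(-17) = -63784 - 1/17 = -1084329/17 ≈ -63784.)
k - S(310, W(N(1, 2))) = -1084329/17 - 12*310 = -1084329/17 - 1*3720 = -1084329/17 - 3720 = -1147569/17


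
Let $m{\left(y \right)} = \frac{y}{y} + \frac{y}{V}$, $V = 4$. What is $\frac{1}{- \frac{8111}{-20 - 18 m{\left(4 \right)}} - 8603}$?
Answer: $- \frac{56}{473657} \approx -0.00011823$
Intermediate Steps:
$m{\left(y \right)} = 1 + \frac{y}{4}$ ($m{\left(y \right)} = \frac{y}{y} + \frac{y}{4} = 1 + y \frac{1}{4} = 1 + \frac{y}{4}$)
$\frac{1}{- \frac{8111}{-20 - 18 m{\left(4 \right)}} - 8603} = \frac{1}{- \frac{8111}{-20 - 18 \left(1 + \frac{1}{4} \cdot 4\right)} - 8603} = \frac{1}{- \frac{8111}{-20 - 18 \left(1 + 1\right)} - 8603} = \frac{1}{- \frac{8111}{-20 - 36} - 8603} = \frac{1}{- \frac{8111}{-56} - 8603} = \frac{1}{\left(-8111\right) \left(- \frac{1}{56}\right) - 8603} = \frac{1}{\frac{8111}{56} - 8603} = \frac{1}{- \frac{473657}{56}} = - \frac{56}{473657}$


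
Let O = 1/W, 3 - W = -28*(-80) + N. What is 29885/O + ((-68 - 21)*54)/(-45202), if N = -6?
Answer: -1506886302032/22601 ≈ -6.6673e+7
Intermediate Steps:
W = -2231 (W = 3 - (-28*(-80) - 6) = 3 - (2240 - 6) = 3 - 1*2234 = 3 - 2234 = -2231)
O = -1/2231 (O = 1/(-2231) = -1/2231 ≈ -0.00044823)
29885/O + ((-68 - 21)*54)/(-45202) = 29885/(-1/2231) + ((-68 - 21)*54)/(-45202) = 29885*(-2231) - 89*54*(-1/45202) = -66673435 - 4806*(-1/45202) = -66673435 + 2403/22601 = -1506886302032/22601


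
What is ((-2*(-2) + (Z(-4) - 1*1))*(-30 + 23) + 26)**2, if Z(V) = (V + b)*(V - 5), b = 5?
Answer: 4624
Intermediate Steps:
Z(V) = (-5 + V)*(5 + V) (Z(V) = (V + 5)*(V - 5) = (5 + V)*(-5 + V) = (-5 + V)*(5 + V))
((-2*(-2) + (Z(-4) - 1*1))*(-30 + 23) + 26)**2 = ((-2*(-2) + ((-25 + (-4)**2) - 1*1))*(-30 + 23) + 26)**2 = ((4 + ((-25 + 16) - 1))*(-7) + 26)**2 = ((4 + (-9 - 1))*(-7) + 26)**2 = ((4 - 10)*(-7) + 26)**2 = (-6*(-7) + 26)**2 = (42 + 26)**2 = 68**2 = 4624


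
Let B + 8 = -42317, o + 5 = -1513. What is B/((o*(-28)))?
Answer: -42325/42504 ≈ -0.99579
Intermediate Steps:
o = -1518 (o = -5 - 1513 = -1518)
B = -42325 (B = -8 - 42317 = -42325)
B/((o*(-28))) = -42325/((-1518*(-28))) = -42325/42504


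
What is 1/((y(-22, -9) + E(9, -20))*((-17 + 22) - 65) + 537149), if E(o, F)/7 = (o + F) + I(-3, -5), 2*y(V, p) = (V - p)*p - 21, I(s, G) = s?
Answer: 1/540149 ≈ 1.8513e-6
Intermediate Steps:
y(V, p) = -21/2 + p*(V - p)/2 (y(V, p) = ((V - p)*p - 21)/2 = (p*(V - p) - 21)/2 = (-21 + p*(V - p))/2 = -21/2 + p*(V - p)/2)
E(o, F) = -21 + 7*F + 7*o (E(o, F) = 7*((o + F) - 3) = 7*((F + o) - 3) = 7*(-3 + F + o) = -21 + 7*F + 7*o)
1/((y(-22, -9) + E(9, -20))*((-17 + 22) - 65) + 537149) = 1/(((-21/2 - 1/2*(-9)**2 + (1/2)*(-22)*(-9)) + (-21 + 7*(-20) + 7*9))*((-17 + 22) - 65) + 537149) = 1/(((-21/2 - 1/2*81 + 99) + (-21 - 140 + 63))*(5 - 65) + 537149) = 1/(((-21/2 - 81/2 + 99) - 98)*(-60) + 537149) = 1/((48 - 98)*(-60) + 537149) = 1/(-50*(-60) + 537149) = 1/(3000 + 537149) = 1/540149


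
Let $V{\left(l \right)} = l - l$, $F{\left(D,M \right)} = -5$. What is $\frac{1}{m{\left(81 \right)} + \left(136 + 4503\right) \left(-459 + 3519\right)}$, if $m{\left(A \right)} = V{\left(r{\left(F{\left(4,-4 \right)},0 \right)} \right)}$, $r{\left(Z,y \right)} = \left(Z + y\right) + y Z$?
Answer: $\frac{1}{14195340} \approx 7.0446 \cdot 10^{-8}$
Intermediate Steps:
$r{\left(Z,y \right)} = Z + y + Z y$ ($r{\left(Z,y \right)} = \left(Z + y\right) + Z y = Z + y + Z y$)
$V{\left(l \right)} = 0$
$m{\left(A \right)} = 0$
$\frac{1}{m{\left(81 \right)} + \left(136 + 4503\right) \left(-459 + 3519\right)} = \frac{1}{0 + \left(136 + 4503\right) \left(-459 + 3519\right)} = \frac{1}{0 + 4639 \cdot 3060} = \frac{1}{0 + 14195340} = \frac{1}{14195340}$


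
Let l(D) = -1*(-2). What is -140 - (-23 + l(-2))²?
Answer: -581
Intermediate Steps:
l(D) = 2
-140 - (-23 + l(-2))² = -140 - (-23 + 2)² = -140 - 1*(-21)² = -140 - 1*441 = -140 - 441 = -581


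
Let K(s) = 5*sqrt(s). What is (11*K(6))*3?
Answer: 165*sqrt(6) ≈ 404.17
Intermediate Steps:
(11*K(6))*3 = (11*(5*sqrt(6)))*3 = (55*sqrt(6))*3 = 165*sqrt(6)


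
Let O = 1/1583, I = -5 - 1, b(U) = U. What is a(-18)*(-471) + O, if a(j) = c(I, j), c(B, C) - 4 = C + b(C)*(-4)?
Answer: -43244393/1583 ≈ -27318.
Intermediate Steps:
I = -6
O = 1/1583 ≈ 0.00063171
c(B, C) = 4 - 3*C (c(B, C) = 4 + (C + C*(-4)) = 4 + (C - 4*C) = 4 - 3*C)
a(j) = 4 - 3*j
a(-18)*(-471) + O = (4 - 3*(-18))*(-471) + 1/1583 = (4 + 54)*(-471) + 1/1583 = 58*(-471) + 1/1583 = -27318 + 1/1583 = -43244393/1583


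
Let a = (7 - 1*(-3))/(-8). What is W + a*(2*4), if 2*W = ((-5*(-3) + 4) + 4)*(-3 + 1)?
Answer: -33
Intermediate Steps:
W = -23 (W = (((-5*(-3) + 4) + 4)*(-3 + 1))/2 = (((15 + 4) + 4)*(-2))/2 = ((19 + 4)*(-2))/2 = (23*(-2))/2 = (½)*(-46) = -23)
a = -5/4 (a = (7 + 3)*(-⅛) = 10*(-⅛) = -5/4 ≈ -1.2500)
W + a*(2*4) = -23 - 5*4/2 = -23 - 5/4*8 = -23 - 10 = -33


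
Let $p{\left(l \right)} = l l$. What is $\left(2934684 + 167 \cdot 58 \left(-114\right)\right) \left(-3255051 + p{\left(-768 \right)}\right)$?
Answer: $-4878644718960$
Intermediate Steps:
$p{\left(l \right)} = l^{2}$
$\left(2934684 + 167 \cdot 58 \left(-114\right)\right) \left(-3255051 + p{\left(-768 \right)}\right) = \left(2934684 + 167 \cdot 58 \left(-114\right)\right) \left(-3255051 + \left(-768\right)^{2}\right) = \left(2934684 + 9686 \left(-114\right)\right) \left(-3255051 + 589824\right) = \left(2934684 - 1104204\right) \left(-2665227\right) = 1830480 \left(-2665227\right) = -4878644718960$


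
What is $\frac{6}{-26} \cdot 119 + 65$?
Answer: $\frac{488}{13} \approx 37.538$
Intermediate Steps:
$\frac{6}{-26} \cdot 119 + 65 = 6 \left(- \frac{1}{26}\right) 119 + 65 = \left(- \frac{3}{13}\right) 119 + 65 = - \frac{357}{13} + 65 = \frac{488}{13}$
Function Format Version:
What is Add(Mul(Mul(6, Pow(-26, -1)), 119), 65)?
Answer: Rational(488, 13) ≈ 37.538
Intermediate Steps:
Add(Mul(Mul(6, Pow(-26, -1)), 119), 65) = Add(Mul(Mul(6, Rational(-1, 26)), 119), 65) = Add(Mul(Rational(-3, 13), 119), 65) = Add(Rational(-357, 13), 65) = Rational(488, 13)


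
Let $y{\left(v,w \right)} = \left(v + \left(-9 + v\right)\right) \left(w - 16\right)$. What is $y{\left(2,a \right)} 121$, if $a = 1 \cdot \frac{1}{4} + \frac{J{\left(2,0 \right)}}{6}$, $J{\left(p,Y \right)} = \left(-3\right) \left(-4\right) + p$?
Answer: $\frac{97405}{12} \approx 8117.1$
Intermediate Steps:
$J{\left(p,Y \right)} = 12 + p$
$a = \frac{31}{12}$ ($a = 1 \cdot \frac{1}{4} + \frac{12 + 2}{6} = 1 \cdot \frac{1}{4} + 14 \cdot \frac{1}{6} = \frac{1}{4} + \frac{7}{3} = \frac{31}{12} \approx 2.5833$)
$y{\left(v,w \right)} = \left(-16 + w\right) \left(-9 + 2 v\right)$ ($y{\left(v,w \right)} = \left(-9 + 2 v\right) \left(-16 + w\right) = \left(-16 + w\right) \left(-9 + 2 v\right)$)
$y{\left(2,a \right)} 121 = \left(144 - 64 - \frac{93}{4} + 2 \cdot 2 \cdot \frac{31}{12}\right) 121 = \left(144 - 64 - \frac{93}{4} + \frac{31}{3}\right) 121 = \frac{805}{12} \cdot 121 = \frac{97405}{12}$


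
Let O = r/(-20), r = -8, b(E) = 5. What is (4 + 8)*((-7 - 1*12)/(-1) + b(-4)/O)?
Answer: 378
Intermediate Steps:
O = ⅖ (O = -8/(-20) = -8*(-1/20) = ⅖ ≈ 0.40000)
(4 + 8)*((-7 - 1*12)/(-1) + b(-4)/O) = (4 + 8)*((-7 - 1*12)/(-1) + 5/(⅖)) = 12*((-7 - 12)*(-1) + 5*(5/2)) = 12*(-19*(-1) + 25/2) = 12*(19 + 25/2) = 12*(63/2) = 378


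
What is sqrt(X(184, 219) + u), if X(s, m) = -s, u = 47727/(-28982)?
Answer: I*sqrt(155935187530)/28982 ≈ 13.625*I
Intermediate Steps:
u = -47727/28982 (u = 47727*(-1/28982) = -47727/28982 ≈ -1.6468)
sqrt(X(184, 219) + u) = sqrt(-1*184 - 47727/28982) = sqrt(-184 - 47727/28982) = sqrt(-5380415/28982) = I*sqrt(155935187530)/28982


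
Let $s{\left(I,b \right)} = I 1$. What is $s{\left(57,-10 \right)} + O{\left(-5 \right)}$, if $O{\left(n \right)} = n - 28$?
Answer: $24$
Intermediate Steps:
$O{\left(n \right)} = -28 + n$ ($O{\left(n \right)} = n - 28 = -28 + n$)
$s{\left(I,b \right)} = I$
$s{\left(57,-10 \right)} + O{\left(-5 \right)} = 57 - 33 = 24$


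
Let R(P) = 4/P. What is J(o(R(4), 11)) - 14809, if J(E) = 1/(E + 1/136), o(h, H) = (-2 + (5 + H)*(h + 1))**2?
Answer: -1812636273/122401 ≈ -14809.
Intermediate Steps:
o(h, H) = (-2 + (1 + h)*(5 + H))**2 (o(h, H) = (-2 + (5 + H)*(1 + h))**2 = (-2 + (1 + h)*(5 + H))**2)
J(E) = 1/(1/136 + E) (J(E) = 1/(E + 1/136) = 1/(1/136 + E))
J(o(R(4), 11)) - 14809 = 136/(1 + 136*(3 + 11 + 5*(4/4) + 11*(4/4))**2) - 14809 = 136/(1 + 136*(3 + 11 + 5*(4*(1/4)) + 11*(4*(1/4)))**2) - 14809 = 136/(1 + 136*(3 + 11 + 5*1 + 11*1)**2) - 14809 = 136/(1 + 136*(3 + 11 + 5 + 11)**2) - 14809 = 136/(1 + 136*30**2) - 14809 = 136/(1 + 136*900) - 14809 = 136/(1 + 122400) - 14809 = 136/122401 - 14809 = -1812636273/122401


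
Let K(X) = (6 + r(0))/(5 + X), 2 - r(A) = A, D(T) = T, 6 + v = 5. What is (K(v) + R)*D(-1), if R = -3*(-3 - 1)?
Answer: -14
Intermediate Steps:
v = -1 (v = -6 + 5 = -1)
r(A) = 2 - A
R = 12 (R = -3*(-4) = 12)
K(X) = 8/(5 + X) (K(X) = (6 + (2 - 1*0))/(5 + X) = (6 + (2 + 0))/(5 + X) = (6 + 2)/(5 + X) = 8/(5 + X))
(K(v) + R)*D(-1) = (8/(5 - 1) + 12)*(-1) = (8/4 + 12)*(-1) = (8*(¼) + 12)*(-1) = (2 + 12)*(-1) = 14*(-1) = -14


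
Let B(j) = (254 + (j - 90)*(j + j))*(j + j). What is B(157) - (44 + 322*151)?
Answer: 6637022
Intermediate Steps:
B(j) = 2*j*(254 + 2*j*(-90 + j)) (B(j) = (254 + (-90 + j)*(2*j))*(2*j) = (254 + 2*j*(-90 + j))*(2*j) = 2*j*(254 + 2*j*(-90 + j)))
B(157) - (44 + 322*151) = 4*157*(127 + 157² - 90*157) - (44 + 322*151) = 4*157*(127 + 24649 - 14130) - (44 + 48622) = 4*157*10646 - 1*48666 = 6685688 - 48666 = 6637022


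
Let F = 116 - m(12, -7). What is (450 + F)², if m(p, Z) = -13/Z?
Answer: 15594601/49 ≈ 3.1826e+5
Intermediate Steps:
F = 799/7 (F = 116 - (-13)/(-7) = 116 - (-13)*(-1)/7 = 116 - 1*13/7 = 116 - 13/7 = 799/7 ≈ 114.14)
(450 + F)² = (450 + 799/7)² = (3949/7)² = 15594601/49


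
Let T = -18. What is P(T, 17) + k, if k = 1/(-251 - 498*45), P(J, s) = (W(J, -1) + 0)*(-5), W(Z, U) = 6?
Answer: -1011151/33705 ≈ -30.000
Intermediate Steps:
P(J, s) = -30 (P(J, s) = (6 + 0)*(-5) = 6*(-5) = -30)
k = -1/33705 (k = (1/45)/(-749) = -1/749*1/45 = -1/33705 ≈ -2.9669e-5)
P(T, 17) + k = -30 - 1/33705 = -1011151/33705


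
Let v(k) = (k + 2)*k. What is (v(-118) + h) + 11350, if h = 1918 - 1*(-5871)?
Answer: 32827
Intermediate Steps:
v(k) = k*(2 + k) (v(k) = (2 + k)*k = k*(2 + k))
h = 7789 (h = 1918 + 5871 = 7789)
(v(-118) + h) + 11350 = (-118*(2 - 118) + 7789) + 11350 = (-118*(-116) + 7789) + 11350 = (13688 + 7789) + 11350 = 21477 + 11350 = 32827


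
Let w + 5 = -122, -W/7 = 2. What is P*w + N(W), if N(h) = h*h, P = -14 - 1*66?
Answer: 10356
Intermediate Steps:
W = -14 (W = -7*2 = -14)
P = -80 (P = -14 - 66 = -80)
N(h) = h²
w = -127 (w = -5 - 122 = -127)
P*w + N(W) = -80*(-127) + (-14)² = 10160 + 196 = 10356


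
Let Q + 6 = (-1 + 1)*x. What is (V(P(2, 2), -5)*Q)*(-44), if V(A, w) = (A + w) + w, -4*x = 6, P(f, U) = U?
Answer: -2112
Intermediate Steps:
x = -3/2 (x = -1/4*6 = -3/2 ≈ -1.5000)
V(A, w) = A + 2*w
Q = -6 (Q = -6 + (-1 + 1)*(-3/2) = -6 + 0*(-3/2) = -6 + 0 = -6)
(V(P(2, 2), -5)*Q)*(-44) = ((2 + 2*(-5))*(-6))*(-44) = ((2 - 10)*(-6))*(-44) = -8*(-6)*(-44) = 48*(-44) = -2112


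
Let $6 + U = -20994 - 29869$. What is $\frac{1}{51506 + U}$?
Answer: $\frac{1}{637} \approx 0.0015699$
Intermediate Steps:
$U = -50869$ ($U = -6 - 50863 = -50869$)
$\frac{1}{51506 + U} = \frac{1}{51506 - 50869} = \frac{1}{637}$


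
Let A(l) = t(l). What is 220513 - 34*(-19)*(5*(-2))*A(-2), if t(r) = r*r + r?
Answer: 207593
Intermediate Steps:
t(r) = r + r**2 (t(r) = r**2 + r = r + r**2)
A(l) = l*(1 + l)
220513 - 34*(-19)*(5*(-2))*A(-2) = 220513 - 34*(-19)*(5*(-2))*(-2*(1 - 2)) = 220513 - (-646)*(-(-20)*(-1)) = 220513 - (-646)*(-10*2) = 220513 - (-646)*(-20) = 220513 - 1*12920 = 220513 - 12920 = 207593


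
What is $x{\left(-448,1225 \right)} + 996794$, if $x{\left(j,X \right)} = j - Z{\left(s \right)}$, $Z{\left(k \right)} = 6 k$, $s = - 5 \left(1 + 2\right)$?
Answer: $996436$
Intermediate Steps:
$s = -15$ ($s = \left(-5\right) 3 = -15$)
$x{\left(j,X \right)} = 90 + j$ ($x{\left(j,X \right)} = j - 6 \left(-15\right) = j - -90 = j + 90 = 90 + j$)
$x{\left(-448,1225 \right)} + 996794 = \left(90 - 448\right) + 996794 = -358 + 996794 = 996436$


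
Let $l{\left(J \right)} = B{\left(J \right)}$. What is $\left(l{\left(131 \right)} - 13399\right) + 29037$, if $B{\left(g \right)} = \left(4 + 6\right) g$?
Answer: $16948$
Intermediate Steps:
$B{\left(g \right)} = 10 g$
$l{\left(J \right)} = 10 J$
$\left(l{\left(131 \right)} - 13399\right) + 29037 = \left(10 \cdot 131 - 13399\right) + 29037 = \left(1310 - 13399\right) + 29037 = -12089 + 29037 = 16948$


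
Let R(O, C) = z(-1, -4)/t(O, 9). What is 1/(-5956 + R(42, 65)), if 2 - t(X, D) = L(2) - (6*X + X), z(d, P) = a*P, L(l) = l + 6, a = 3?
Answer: -24/142945 ≈ -0.00016790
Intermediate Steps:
L(l) = 6 + l
z(d, P) = 3*P
t(X, D) = -6 + 7*X (t(X, D) = 2 - ((6 + 2) - (6*X + X)) = 2 - (8 - 7*X) = 2 + (-8 + 7*X) = -6 + 7*X)
R(O, C) = -12/(-6 + 7*O) (R(O, C) = (3*(-4))/(-6 + 7*O) = -12/(-6 + 7*O))
1/(-5956 + R(42, 65)) = 1/(-5956 - 12/(-6 + 7*42)) = 1/(-5956 - 12/(-6 + 294)) = 1/(-5956 - 12/288) = 1/(-5956 - 12*1/288) = 1/(-5956 - 1/24) = 1/(-142945/24) = -24/142945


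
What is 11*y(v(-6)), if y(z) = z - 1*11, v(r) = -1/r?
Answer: -715/6 ≈ -119.17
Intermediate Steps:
y(z) = -11 + z (y(z) = z - 11 = -11 + z)
11*y(v(-6)) = 11*(-11 - 1/(-6)) = 11*(-11 - 1*(-⅙)) = 11*(-11 + ⅙) = 11*(-65/6) = -715/6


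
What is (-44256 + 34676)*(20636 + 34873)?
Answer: -531776220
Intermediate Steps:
(-44256 + 34676)*(20636 + 34873) = -9580*55509 = -531776220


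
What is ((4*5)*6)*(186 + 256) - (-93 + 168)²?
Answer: 47415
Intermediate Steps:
((4*5)*6)*(186 + 256) - (-93 + 168)² = (20*6)*442 - 1*75² = 120*442 - 1*5625 = 53040 - 5625 = 47415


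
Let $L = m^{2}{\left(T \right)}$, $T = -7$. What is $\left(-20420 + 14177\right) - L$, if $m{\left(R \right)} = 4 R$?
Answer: $-7027$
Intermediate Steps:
$L = 784$ ($L = \left(4 \left(-7\right)\right)^{2} = \left(-28\right)^{2} = 784$)
$\left(-20420 + 14177\right) - L = \left(-20420 + 14177\right) - 784 = -6243 - 784 = -7027$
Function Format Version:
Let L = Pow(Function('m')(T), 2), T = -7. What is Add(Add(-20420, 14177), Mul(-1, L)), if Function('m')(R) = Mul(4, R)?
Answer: -7027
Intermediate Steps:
L = 784 (L = Pow(Mul(4, -7), 2) = Pow(-28, 2) = 784)
Add(Add(-20420, 14177), Mul(-1, L)) = Add(Add(-20420, 14177), Mul(-1, 784)) = Add(-6243, -784) = -7027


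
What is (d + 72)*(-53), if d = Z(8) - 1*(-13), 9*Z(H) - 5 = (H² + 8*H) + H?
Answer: -16006/3 ≈ -5335.3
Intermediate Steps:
Z(H) = 5/9 + H + H²/9 (Z(H) = 5/9 + ((H² + 8*H) + H)/9 = 5/9 + (H² + 9*H)/9 = 5/9 + (H + H²/9) = 5/9 + H + H²/9)
d = 86/3 (d = (5/9 + 8 + (⅑)*8²) - 1*(-13) = (5/9 + 8 + (⅑)*64) + 13 = (5/9 + 8 + 64/9) + 13 = 47/3 + 13 = 86/3 ≈ 28.667)
(d + 72)*(-53) = (86/3 + 72)*(-53) = (302/3)*(-53) = -16006/3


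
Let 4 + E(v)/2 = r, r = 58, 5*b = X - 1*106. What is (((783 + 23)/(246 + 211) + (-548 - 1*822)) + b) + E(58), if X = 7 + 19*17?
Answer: -2777272/2285 ≈ -1215.4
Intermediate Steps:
X = 330 (X = 7 + 323 = 330)
b = 224/5 (b = (330 - 1*106)/5 = (330 - 106)/5 = (1/5)*224 = 224/5 ≈ 44.800)
E(v) = 108 (E(v) = -8 + 2*58 = -8 + 116 = 108)
(((783 + 23)/(246 + 211) + (-548 - 1*822)) + b) + E(58) = (((783 + 23)/(246 + 211) + (-548 - 1*822)) + 224/5) + 108 = ((806/457 + (-548 - 822)) + 224/5) + 108 = ((806*(1/457) - 1370) + 224/5) + 108 = ((806/457 - 1370) + 224/5) + 108 = (-625284/457 + 224/5) + 108 = -3024052/2285 + 108 = -2777272/2285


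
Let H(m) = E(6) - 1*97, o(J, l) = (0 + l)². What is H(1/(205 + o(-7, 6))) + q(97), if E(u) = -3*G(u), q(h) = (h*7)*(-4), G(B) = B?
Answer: -2831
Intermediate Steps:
q(h) = -28*h (q(h) = (7*h)*(-4) = -28*h)
E(u) = -3*u
o(J, l) = l²
H(m) = -115 (H(m) = -3*6 - 1*97 = -18 - 97 = -115)
H(1/(205 + o(-7, 6))) + q(97) = -115 - 28*97 = -115 - 2716 = -2831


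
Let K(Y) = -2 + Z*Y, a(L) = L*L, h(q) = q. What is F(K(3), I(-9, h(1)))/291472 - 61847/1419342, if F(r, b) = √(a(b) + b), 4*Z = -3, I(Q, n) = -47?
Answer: -61847/1419342 + √2162/291472 ≈ -0.043415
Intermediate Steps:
a(L) = L²
Z = -¾ (Z = (¼)*(-3) = -¾ ≈ -0.75000)
K(Y) = -2 - 3*Y/4
F(r, b) = √(b + b²) (F(r, b) = √(b² + b) = √(b + b²))
F(K(3), I(-9, h(1)))/291472 - 61847/1419342 = √(-47*(1 - 47))/291472 - 61847/1419342 = √(-47*(-46))*(1/291472) - 61847*1/1419342 = √2162*(1/291472) - 61847/1419342 = √2162/291472 - 61847/1419342 = -61847/1419342 + √2162/291472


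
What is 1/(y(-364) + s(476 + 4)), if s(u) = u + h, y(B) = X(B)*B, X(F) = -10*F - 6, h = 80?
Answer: -1/1322216 ≈ -7.5631e-7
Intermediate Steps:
X(F) = -6 - 10*F
y(B) = B*(-6 - 10*B) (y(B) = (-6 - 10*B)*B = B*(-6 - 10*B))
s(u) = 80 + u (s(u) = u + 80 = 80 + u)
1/(y(-364) + s(476 + 4)) = 1/(-2*(-364)*(3 + 5*(-364)) + (80 + (476 + 4))) = 1/(-2*(-364)*(3 - 1820) + (80 + 480)) = 1/(-2*(-364)*(-1817) + 560) = 1/(-1322776 + 560) = 1/(-1322216) = -1/1322216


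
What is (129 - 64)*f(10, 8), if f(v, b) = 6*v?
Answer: 3900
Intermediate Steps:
(129 - 64)*f(10, 8) = (129 - 64)*(6*10) = 65*60 = 3900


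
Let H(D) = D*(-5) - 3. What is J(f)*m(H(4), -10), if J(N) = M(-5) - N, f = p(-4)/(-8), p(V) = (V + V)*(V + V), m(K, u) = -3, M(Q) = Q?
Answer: -9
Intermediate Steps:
H(D) = -3 - 5*D (H(D) = -5*D - 3 = -3 - 5*D)
p(V) = 4*V² (p(V) = (2*V)*(2*V) = 4*V²)
f = -8 (f = (4*(-4)²)/(-8) = (4*16)*(-⅛) = 64*(-⅛) = -8)
J(N) = -5 - N
J(f)*m(H(4), -10) = (-5 - 1*(-8))*(-3) = (-5 + 8)*(-3) = 3*(-3) = -9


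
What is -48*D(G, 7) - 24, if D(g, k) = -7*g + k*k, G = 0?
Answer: -2376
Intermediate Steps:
D(g, k) = k² - 7*g (D(g, k) = -7*g + k² = k² - 7*g)
-48*D(G, 7) - 24 = -48*(7² - 7*0) - 24 = -48*(49 + 0) - 24 = -48*49 - 24 = -2352 - 24 = -2376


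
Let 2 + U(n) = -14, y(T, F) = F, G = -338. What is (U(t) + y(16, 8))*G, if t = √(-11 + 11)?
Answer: 2704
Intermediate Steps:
t = 0 (t = √0 = 0)
U(n) = -16 (U(n) = -2 - 14 = -16)
(U(t) + y(16, 8))*G = (-16 + 8)*(-338) = -8*(-338) = 2704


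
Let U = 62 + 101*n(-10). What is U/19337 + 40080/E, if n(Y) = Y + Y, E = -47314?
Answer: -433833886/457455409 ≈ -0.94836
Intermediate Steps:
n(Y) = 2*Y
U = -1958 (U = 62 + 101*(2*(-10)) = 62 + 101*(-20) = 62 - 2020 = -1958)
U/19337 + 40080/E = -1958/19337 + 40080/(-47314) = -1958*1/19337 + 40080*(-1/47314) = -1958/19337 - 20040/23657 = -433833886/457455409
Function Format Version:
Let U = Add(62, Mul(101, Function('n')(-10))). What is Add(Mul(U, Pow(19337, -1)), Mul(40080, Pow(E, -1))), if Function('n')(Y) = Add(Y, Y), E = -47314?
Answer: Rational(-433833886, 457455409) ≈ -0.94836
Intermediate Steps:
Function('n')(Y) = Mul(2, Y)
U = -1958 (U = Add(62, Mul(101, Mul(2, -10))) = Add(62, Mul(101, -20)) = Add(62, -2020) = -1958)
Add(Mul(U, Pow(19337, -1)), Mul(40080, Pow(E, -1))) = Add(Mul(-1958, Pow(19337, -1)), Mul(40080, Pow(-47314, -1))) = Add(Mul(-1958, Rational(1, 19337)), Mul(40080, Rational(-1, 47314))) = Add(Rational(-1958, 19337), Rational(-20040, 23657)) = Rational(-433833886, 457455409)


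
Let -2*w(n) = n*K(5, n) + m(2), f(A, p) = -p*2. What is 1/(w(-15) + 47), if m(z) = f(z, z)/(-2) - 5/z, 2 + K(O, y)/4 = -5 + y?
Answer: -4/2451 ≈ -0.0016320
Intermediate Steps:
K(O, y) = -28 + 4*y (K(O, y) = -8 + 4*(-5 + y) = -8 + (-20 + 4*y) = -28 + 4*y)
f(A, p) = -2*p
m(z) = z - 5/z (m(z) = -2*z/(-2) - 5/z = -2*z*(-½) - 5/z = z - 5/z)
w(n) = ¼ - n*(-28 + 4*n)/2 (w(n) = -(n*(-28 + 4*n) + (2 - 5/2))/2 = -(n*(-28 + 4*n) - ½)/2 = -(-½ + n*(-28 + 4*n))/2 = ¼ - n*(-28 + 4*n)/2)
1/(w(-15) + 47) = 1/((¼ - 2*(-15)*(-7 - 15)) + 47) = 1/((¼ - 2*(-15)*(-22)) + 47) = 1/((¼ - 660) + 47) = 1/(-2639/4 + 47) = 1/(-2451/4) = -4/2451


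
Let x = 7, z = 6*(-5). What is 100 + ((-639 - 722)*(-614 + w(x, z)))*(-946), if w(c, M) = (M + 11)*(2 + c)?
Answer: -1010692110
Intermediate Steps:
z = -30
w(c, M) = (2 + c)*(11 + M) (w(c, M) = (11 + M)*(2 + c) = (2 + c)*(11 + M))
100 + ((-639 - 722)*(-614 + w(x, z)))*(-946) = 100 + ((-639 - 722)*(-614 + (22 + 2*(-30) + 11*7 - 30*7)))*(-946) = 100 - 1361*(-614 + (22 - 60 + 77 - 210))*(-946) = 100 - 1361*(-614 - 171)*(-946) = 100 - 1361*(-785)*(-946) = 100 + 1068385*(-946) = 100 - 1010692210 = -1010692110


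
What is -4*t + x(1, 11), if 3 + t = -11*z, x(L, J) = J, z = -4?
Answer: -153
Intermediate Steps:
t = 41 (t = -3 - 11*(-4) = -3 + 44 = 41)
-4*t + x(1, 11) = -4*41 + 11 = -164 + 11 = -153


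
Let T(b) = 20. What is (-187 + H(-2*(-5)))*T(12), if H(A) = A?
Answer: -3540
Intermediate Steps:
(-187 + H(-2*(-5)))*T(12) = (-187 - 2*(-5))*20 = (-187 + 10)*20 = -177*20 = -3540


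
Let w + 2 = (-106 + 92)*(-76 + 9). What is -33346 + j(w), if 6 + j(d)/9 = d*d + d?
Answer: 7859888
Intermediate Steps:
w = 936 (w = -2 + (-106 + 92)*(-76 + 9) = -2 - 14*(-67) = -2 + 938 = 936)
j(d) = -54 + 9*d + 9*d² (j(d) = -54 + 9*(d*d + d) = -54 + 9*(d² + d) = -54 + 9*(d + d²) = -54 + (9*d + 9*d²) = -54 + 9*d + 9*d²)
-33346 + j(w) = -33346 + (-54 + 9*936 + 9*936²) = -33346 + (-54 + 8424 + 9*876096) = -33346 + (-54 + 8424 + 7884864) = -33346 + 7893234 = 7859888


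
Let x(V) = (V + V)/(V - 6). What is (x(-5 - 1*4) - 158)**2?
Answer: 614656/25 ≈ 24586.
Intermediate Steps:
x(V) = 2*V/(-6 + V) (x(V) = (2*V)/(-6 + V) = 2*V/(-6 + V))
(x(-5 - 1*4) - 158)**2 = (2*(-5 - 1*4)/(-6 + (-5 - 1*4)) - 158)**2 = (2*(-5 - 4)/(-6 + (-5 - 4)) - 158)**2 = (2*(-9)/(-6 - 9) - 158)**2 = (2*(-9)/(-15) - 158)**2 = (2*(-9)*(-1/15) - 158)**2 = (6/5 - 158)**2 = (-784/5)**2 = 614656/25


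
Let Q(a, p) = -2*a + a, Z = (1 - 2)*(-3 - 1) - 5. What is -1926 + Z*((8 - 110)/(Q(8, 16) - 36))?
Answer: -42423/22 ≈ -1928.3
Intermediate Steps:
Z = -1 (Z = -1*(-4) - 5 = 4 - 5 = -1)
Q(a, p) = -a
-1926 + Z*((8 - 110)/(Q(8, 16) - 36)) = -1926 - (8 - 110)/(-1*8 - 36) = -1926 - (-102)/(-8 - 36) = -1926 - (-102)/(-44) = -1926 - (-102)*(-1)/44 = -1926 - 1*51/22 = -1926 - 51/22 = -42423/22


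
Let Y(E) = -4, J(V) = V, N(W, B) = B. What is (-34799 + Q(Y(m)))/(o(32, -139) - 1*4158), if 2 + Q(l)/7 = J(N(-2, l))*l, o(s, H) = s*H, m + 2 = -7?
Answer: 34701/8606 ≈ 4.0322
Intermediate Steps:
m = -9 (m = -2 - 7 = -9)
o(s, H) = H*s
Q(l) = -14 + 7*l**2 (Q(l) = -14 + 7*(l*l) = -14 + 7*l**2)
(-34799 + Q(Y(m)))/(o(32, -139) - 1*4158) = (-34799 + (-14 + 7*(-4)**2))/(-139*32 - 1*4158) = (-34799 + (-14 + 7*16))/(-4448 - 4158) = (-34799 + (-14 + 112))/(-8606) = (-34799 + 98)*(-1/8606) = -34701*(-1/8606) = 34701/8606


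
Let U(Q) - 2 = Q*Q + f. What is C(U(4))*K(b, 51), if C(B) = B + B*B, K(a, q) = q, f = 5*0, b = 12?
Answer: 17442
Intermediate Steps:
f = 0
U(Q) = 2 + Q**2 (U(Q) = 2 + (Q*Q + 0) = 2 + (Q**2 + 0) = 2 + Q**2)
C(B) = B + B**2
C(U(4))*K(b, 51) = ((2 + 4**2)*(1 + (2 + 4**2)))*51 = ((2 + 16)*(1 + (2 + 16)))*51 = (18*(1 + 18))*51 = (18*19)*51 = 342*51 = 17442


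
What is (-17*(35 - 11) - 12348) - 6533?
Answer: -19289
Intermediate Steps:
(-17*(35 - 11) - 12348) - 6533 = (-17*24 - 12348) - 6533 = (-408 - 12348) - 6533 = -12756 - 6533 = -19289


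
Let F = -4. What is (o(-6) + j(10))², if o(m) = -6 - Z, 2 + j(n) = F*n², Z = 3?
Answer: 168921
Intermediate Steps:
j(n) = -2 - 4*n²
o(m) = -9 (o(m) = -6 - 1*3 = -6 - 3 = -9)
(o(-6) + j(10))² = (-9 + (-2 - 4*10²))² = (-9 + (-2 - 4*100))² = (-9 + (-2 - 400))² = (-9 - 402)² = (-411)² = 168921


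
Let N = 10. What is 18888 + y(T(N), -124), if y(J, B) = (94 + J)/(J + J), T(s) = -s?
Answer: 94419/5 ≈ 18884.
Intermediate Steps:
y(J, B) = (94 + J)/(2*J) (y(J, B) = (94 + J)/((2*J)) = (94 + J)*(1/(2*J)) = (94 + J)/(2*J))
18888 + y(T(N), -124) = 18888 + (94 - 1*10)/(2*((-1*10))) = 18888 + (1/2)*(94 - 10)/(-10) = 18888 + (1/2)*(-1/10)*84 = 18888 - 21/5 = 94419/5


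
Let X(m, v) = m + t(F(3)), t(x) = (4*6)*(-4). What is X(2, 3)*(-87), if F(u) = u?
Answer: 8178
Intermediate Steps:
t(x) = -96 (t(x) = 24*(-4) = -96)
X(m, v) = -96 + m (X(m, v) = m - 96 = -96 + m)
X(2, 3)*(-87) = (-96 + 2)*(-87) = -94*(-87) = 8178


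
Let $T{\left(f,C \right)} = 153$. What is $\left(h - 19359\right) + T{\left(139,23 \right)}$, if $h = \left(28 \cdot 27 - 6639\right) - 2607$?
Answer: $-27696$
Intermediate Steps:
$h = -8490$ ($h = \left(756 - 6639\right) - 2607 = -5883 - 2607 = -8490$)
$\left(h - 19359\right) + T{\left(139,23 \right)} = \left(-8490 - 19359\right) + 153 = -27849 + 153 = -27696$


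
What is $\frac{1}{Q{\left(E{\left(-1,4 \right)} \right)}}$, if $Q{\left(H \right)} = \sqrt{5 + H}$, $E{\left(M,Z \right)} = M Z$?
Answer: $1$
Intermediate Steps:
$\frac{1}{Q{\left(E{\left(-1,4 \right)} \right)}} = \frac{1}{\sqrt{5 - 4}} = \frac{1}{\sqrt{1}} = 1^{-1} = 1$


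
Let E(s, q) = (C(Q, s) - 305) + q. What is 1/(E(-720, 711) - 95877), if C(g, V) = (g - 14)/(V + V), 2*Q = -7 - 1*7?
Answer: -480/45826073 ≈ -1.0474e-5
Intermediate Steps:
Q = -7 (Q = (-7 - 1*7)/2 = (-7 - 7)/2 = (½)*(-14) = -7)
C(g, V) = (-14 + g)/(2*V) (C(g, V) = (-14 + g)/((2*V)) = (-14 + g)*(1/(2*V)) = (-14 + g)/(2*V))
E(s, q) = -305 + q - 21/(2*s) (E(s, q) = ((-14 - 7)/(2*s) - 305) + q = ((½)*(-21)/s - 305) + q = (-21/(2*s) - 305) + q = (-305 - 21/(2*s)) + q = -305 + q - 21/(2*s))
1/(E(-720, 711) - 95877) = 1/((-305 + 711 - 21/2/(-720)) - 95877) = 1/((-305 + 711 - 21/2*(-1/720)) - 95877) = 1/((-305 + 711 + 7/480) - 95877) = 1/(194887/480 - 95877) = 1/(-45826073/480) = -480/45826073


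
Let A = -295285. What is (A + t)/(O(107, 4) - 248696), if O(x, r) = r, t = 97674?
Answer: 197611/248692 ≈ 0.79460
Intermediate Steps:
(A + t)/(O(107, 4) - 248696) = (-295285 + 97674)/(4 - 248696) = -197611/(-248692) = -197611*(-1/248692) = 197611/248692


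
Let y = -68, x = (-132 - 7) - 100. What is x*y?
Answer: 16252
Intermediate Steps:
x = -239 (x = -139 - 100 = -239)
x*y = -239*(-68) = 16252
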